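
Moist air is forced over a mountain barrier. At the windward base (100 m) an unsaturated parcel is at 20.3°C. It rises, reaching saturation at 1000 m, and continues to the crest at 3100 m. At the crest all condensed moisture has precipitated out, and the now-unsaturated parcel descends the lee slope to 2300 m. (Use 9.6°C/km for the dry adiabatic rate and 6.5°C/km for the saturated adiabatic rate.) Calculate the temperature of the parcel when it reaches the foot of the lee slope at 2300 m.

5.69°C

Dry to 1000 m: -9.6 × 0.9 km = -8.64°C, so T = 11.66°C.
Saturated to 3100 m: -6.5 × 2.1 km = -13.65°C, so T = -1.99°C.
Dry descent to 2300 m: +9.6 × 0.8 km = +7.68°C, so T = 5.69°C.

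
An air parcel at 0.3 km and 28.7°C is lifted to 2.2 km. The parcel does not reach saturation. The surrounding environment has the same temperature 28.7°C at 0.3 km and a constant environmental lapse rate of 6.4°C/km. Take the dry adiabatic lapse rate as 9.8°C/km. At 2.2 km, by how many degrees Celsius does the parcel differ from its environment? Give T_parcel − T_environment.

Parcel:
  300 → 2200 m (dry, 9.8°C/km): ΔT = -9.8 × 1.9 = -18.62°C → T = 10.08°C
Environment:
  300 → 2200 m (environment, 6.4°C/km): ΔT = -6.4 × 1.9 = -12.16°C → T = 16.54°C
T_parcel − T_env = 10.08 − 16.54 = -6.46°C

-6.46°C (parcel cooler than environment)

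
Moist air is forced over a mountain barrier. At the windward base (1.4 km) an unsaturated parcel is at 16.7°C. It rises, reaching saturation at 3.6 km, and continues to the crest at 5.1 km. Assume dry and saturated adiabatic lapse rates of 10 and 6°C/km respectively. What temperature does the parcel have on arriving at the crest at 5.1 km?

-14.3°C

1400–3600 m, dry: Δz = 2.2 km ⇒ ΔT = -22°C; T = -5.3°C
3600–5100 m, saturated: Δz = 1.5 km ⇒ ΔT = -9°C; T = -14.3°C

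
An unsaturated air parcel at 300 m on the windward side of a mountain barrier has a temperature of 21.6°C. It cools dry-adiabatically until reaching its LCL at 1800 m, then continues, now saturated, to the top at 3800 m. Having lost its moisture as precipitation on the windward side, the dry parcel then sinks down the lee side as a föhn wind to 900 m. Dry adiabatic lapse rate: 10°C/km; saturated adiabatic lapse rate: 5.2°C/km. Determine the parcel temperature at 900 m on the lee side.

25.2°C

300–1800 m, dry: Δz = 1.5 km ⇒ ΔT = -15°C; T = 6.6°C
1800–3800 m, saturated: Δz = 2 km ⇒ ΔT = -10.4°C; T = -3.8°C
3800–900 m, dry descent: Δz = 2.9 km ⇒ ΔT = +29°C; T = 25.2°C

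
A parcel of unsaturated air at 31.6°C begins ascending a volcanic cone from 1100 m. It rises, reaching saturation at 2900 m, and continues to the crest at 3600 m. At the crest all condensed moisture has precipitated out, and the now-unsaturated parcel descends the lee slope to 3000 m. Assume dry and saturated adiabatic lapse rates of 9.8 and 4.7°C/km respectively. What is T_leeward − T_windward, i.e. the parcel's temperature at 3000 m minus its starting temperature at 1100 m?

From 1100 m to 2900 m (dry): cools by 9.8 × 1.8 = 17.64°C, giving 13.96°C.
From 2900 m to 3600 m (saturated): cools by 4.7 × 0.7 = 3.29°C, giving 10.67°C.
From 3600 m to 3000 m (dry descent): warms by 9.8 × 0.6 = 5.88°C, giving 16.55°C.
Net change vs windward start: 16.55 − 31.6 = -15.05°C

-15.05°C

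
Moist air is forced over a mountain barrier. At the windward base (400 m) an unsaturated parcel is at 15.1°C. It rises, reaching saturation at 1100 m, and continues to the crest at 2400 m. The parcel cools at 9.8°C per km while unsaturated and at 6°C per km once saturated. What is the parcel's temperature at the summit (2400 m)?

0.44°C

400 → 1100 m (dry, 9.8°C/km): ΔT = -9.8 × 0.7 = -6.86°C → T = 8.24°C
1100 → 2400 m (saturated, 6°C/km): ΔT = -6 × 1.3 = -7.8°C → T = 0.44°C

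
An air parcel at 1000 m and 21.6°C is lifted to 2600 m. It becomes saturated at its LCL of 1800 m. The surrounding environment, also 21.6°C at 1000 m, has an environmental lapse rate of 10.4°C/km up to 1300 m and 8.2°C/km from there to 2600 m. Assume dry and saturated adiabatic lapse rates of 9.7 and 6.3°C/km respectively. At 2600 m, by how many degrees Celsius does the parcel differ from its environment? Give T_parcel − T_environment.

Parcel:
  1000–1800 m, dry: Δz = 0.8 km ⇒ ΔT = -7.76°C; T = 13.84°C
  1800–2600 m, saturated: Δz = 0.8 km ⇒ ΔT = -5.04°C; T = 8.8°C
Environment:
  1000–1300 m, environment, lower layer: Δz = 0.3 km ⇒ ΔT = -3.12°C; T = 18.48°C
  1300–2600 m, environment, upper layer: Δz = 1.3 km ⇒ ΔT = -10.66°C; T = 7.82°C
T_parcel − T_env = 8.8 − 7.82 = +0.98°C

+0.98°C (parcel warmer than environment)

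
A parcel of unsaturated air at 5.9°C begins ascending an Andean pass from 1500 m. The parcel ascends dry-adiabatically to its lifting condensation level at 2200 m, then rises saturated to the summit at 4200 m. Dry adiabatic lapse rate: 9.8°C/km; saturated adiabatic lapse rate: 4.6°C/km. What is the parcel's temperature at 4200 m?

From 1500 m to 2200 m (dry): cools by 9.8 × 0.7 = 6.86°C, giving -0.96°C.
From 2200 m to 4200 m (saturated): cools by 4.6 × 2 = 9.2°C, giving -10.16°C.

-10.16°C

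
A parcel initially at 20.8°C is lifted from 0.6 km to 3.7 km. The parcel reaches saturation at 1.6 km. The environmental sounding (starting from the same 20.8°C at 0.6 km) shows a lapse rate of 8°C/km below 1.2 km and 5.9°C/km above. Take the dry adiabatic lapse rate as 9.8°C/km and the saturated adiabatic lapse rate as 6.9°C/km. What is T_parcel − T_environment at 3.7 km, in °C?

-4.74°C (parcel cooler than environment)

Parcel:
  600 → 1600 m (dry, 9.8°C/km): ΔT = -9.8 × 1 = -9.8°C → T = 11°C
  1600 → 3700 m (saturated, 6.9°C/km): ΔT = -6.9 × 2.1 = -14.49°C → T = -3.49°C
Environment:
  600 → 1200 m (environment, lower layer, 8°C/km): ΔT = -8 × 0.6 = -4.8°C → T = 16°C
  1200 → 3700 m (environment, upper layer, 5.9°C/km): ΔT = -5.9 × 2.5 = -14.75°C → T = 1.25°C
T_parcel − T_env = -3.49 − 1.25 = -4.74°C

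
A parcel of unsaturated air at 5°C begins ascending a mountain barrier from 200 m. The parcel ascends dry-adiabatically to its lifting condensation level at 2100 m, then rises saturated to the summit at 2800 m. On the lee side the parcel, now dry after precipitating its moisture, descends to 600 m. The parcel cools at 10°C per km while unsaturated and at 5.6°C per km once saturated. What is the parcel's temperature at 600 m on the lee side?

From 200 m to 2100 m (dry): cools by 10 × 1.9 = 19°C, giving -14°C.
From 2100 m to 2800 m (saturated): cools by 5.6 × 0.7 = 3.92°C, giving -17.92°C.
From 2800 m to 600 m (dry descent): warms by 10 × 2.2 = 22°C, giving 4.08°C.

4.08°C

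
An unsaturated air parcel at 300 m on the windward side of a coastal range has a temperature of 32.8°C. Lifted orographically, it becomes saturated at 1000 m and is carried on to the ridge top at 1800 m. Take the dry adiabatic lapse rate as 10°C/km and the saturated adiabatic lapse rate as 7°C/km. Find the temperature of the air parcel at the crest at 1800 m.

20.2°C

From 300 m to 1000 m (dry): cools by 10 × 0.7 = 7°C, giving 25.8°C.
From 1000 m to 1800 m (saturated): cools by 7 × 0.8 = 5.6°C, giving 20.2°C.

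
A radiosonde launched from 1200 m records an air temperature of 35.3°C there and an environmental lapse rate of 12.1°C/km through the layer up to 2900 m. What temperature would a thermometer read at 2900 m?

1200–2900 m, environmental: Δz = 1.7 km ⇒ ΔT = -20.57°C; T = 14.73°C

14.73°C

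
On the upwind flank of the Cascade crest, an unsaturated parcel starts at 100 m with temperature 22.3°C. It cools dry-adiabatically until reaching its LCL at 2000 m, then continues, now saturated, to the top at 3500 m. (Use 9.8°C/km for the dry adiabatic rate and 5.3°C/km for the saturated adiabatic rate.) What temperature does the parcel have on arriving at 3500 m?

100–2000 m, dry: Δz = 1.9 km ⇒ ΔT = -18.62°C; T = 3.68°C
2000–3500 m, saturated: Δz = 1.5 km ⇒ ΔT = -7.95°C; T = -4.27°C

-4.27°C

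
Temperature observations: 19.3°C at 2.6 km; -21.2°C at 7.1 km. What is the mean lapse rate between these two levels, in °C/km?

Γ = −ΔT/Δz = (19.3 − (-21.2)) / (7100 − 2600) m
  = 40.5°C / 4.5 km = 9°C/km

9°C/km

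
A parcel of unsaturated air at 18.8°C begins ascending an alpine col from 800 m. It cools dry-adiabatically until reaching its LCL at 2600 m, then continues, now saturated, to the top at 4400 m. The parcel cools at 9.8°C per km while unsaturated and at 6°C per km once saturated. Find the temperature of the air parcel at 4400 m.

-9.64°C

800 → 2600 m (dry, 9.8°C/km): ΔT = -9.8 × 1.8 = -17.64°C → T = 1.16°C
2600 → 4400 m (saturated, 6°C/km): ΔT = -6 × 1.8 = -10.8°C → T = -9.64°C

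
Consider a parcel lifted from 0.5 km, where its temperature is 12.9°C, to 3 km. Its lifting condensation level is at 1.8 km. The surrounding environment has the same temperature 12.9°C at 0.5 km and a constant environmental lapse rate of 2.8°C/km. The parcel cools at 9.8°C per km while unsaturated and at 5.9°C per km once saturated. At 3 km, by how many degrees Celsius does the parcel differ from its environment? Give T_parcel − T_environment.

-12.82°C (parcel cooler than environment)

Parcel:
  500–1800 m, dry: Δz = 1.3 km ⇒ ΔT = -12.74°C; T = 0.16°C
  1800–3000 m, saturated: Δz = 1.2 km ⇒ ΔT = -7.08°C; T = -6.92°C
Environment:
  500–3000 m, environment: Δz = 2.5 km ⇒ ΔT = -7°C; T = 5.9°C
T_parcel − T_env = -6.92 − 5.9 = -12.82°C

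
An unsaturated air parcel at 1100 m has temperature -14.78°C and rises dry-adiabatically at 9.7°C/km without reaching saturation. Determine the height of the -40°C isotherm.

3700 m

Height above start = (-14.78 − (-40)) / 9.7 = 2.6 km
Altitude = 1100 m + 2600 m = 3700 m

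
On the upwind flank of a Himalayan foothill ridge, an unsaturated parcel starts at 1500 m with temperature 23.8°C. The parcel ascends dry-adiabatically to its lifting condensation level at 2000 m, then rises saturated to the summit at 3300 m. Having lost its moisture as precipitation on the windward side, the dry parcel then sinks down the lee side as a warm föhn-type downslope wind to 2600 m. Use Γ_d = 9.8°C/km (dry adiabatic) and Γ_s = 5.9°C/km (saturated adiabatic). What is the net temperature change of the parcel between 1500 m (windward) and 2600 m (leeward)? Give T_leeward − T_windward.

From 1500 m to 2000 m (dry): cools by 9.8 × 0.5 = 4.9°C, giving 18.9°C.
From 2000 m to 3300 m (saturated): cools by 5.9 × 1.3 = 7.67°C, giving 11.23°C.
From 3300 m to 2600 m (dry descent): warms by 9.8 × 0.7 = 6.86°C, giving 18.09°C.
Net change vs windward start: 18.09 − 23.8 = -5.71°C

-5.71°C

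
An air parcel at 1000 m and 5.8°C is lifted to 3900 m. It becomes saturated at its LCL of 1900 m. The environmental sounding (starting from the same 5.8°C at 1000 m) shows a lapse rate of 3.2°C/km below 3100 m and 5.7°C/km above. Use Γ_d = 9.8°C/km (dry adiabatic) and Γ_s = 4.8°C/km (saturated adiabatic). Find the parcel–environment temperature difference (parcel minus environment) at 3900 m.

-7.14°C (parcel cooler than environment)

Parcel:
  Dry to 1900 m: -9.8 × 0.9 km = -8.82°C, so T = -3.02°C.
  Saturated to 3900 m: -4.8 × 2 km = -9.6°C, so T = -12.62°C.
Environment:
  Environment, lower layer to 3100 m: -3.2 × 2.1 km = -6.72°C, so T = -0.92°C.
  Environment, upper layer to 3900 m: -5.7 × 0.8 km = -4.56°C, so T = -5.48°C.
T_parcel − T_env = -12.62 − (-5.48) = -7.14°C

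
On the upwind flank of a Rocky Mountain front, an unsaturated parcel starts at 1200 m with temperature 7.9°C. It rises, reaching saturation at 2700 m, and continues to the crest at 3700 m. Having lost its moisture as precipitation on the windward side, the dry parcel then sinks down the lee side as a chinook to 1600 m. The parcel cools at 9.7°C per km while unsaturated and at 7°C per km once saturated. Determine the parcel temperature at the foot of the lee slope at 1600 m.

1200–2700 m, dry: Δz = 1.5 km ⇒ ΔT = -14.55°C; T = -6.65°C
2700–3700 m, saturated: Δz = 1 km ⇒ ΔT = -7°C; T = -13.65°C
3700–1600 m, dry descent: Δz = 2.1 km ⇒ ΔT = +20.37°C; T = 6.72°C

6.72°C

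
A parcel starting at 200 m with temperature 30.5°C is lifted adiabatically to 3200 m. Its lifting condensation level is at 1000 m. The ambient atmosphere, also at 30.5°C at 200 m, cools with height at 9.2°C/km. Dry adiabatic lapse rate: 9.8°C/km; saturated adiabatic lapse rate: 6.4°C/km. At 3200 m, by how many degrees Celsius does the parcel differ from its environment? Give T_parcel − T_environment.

Parcel:
  From 200 m to 1000 m (dry): cools by 9.8 × 0.8 = 7.84°C, giving 22.66°C.
  From 1000 m to 3200 m (saturated): cools by 6.4 × 2.2 = 14.08°C, giving 8.58°C.
Environment:
  From 200 m to 3200 m (environment): cools by 9.2 × 3 = 27.6°C, giving 2.9°C.
T_parcel − T_env = 8.58 − 2.9 = +5.68°C

+5.68°C (parcel warmer than environment)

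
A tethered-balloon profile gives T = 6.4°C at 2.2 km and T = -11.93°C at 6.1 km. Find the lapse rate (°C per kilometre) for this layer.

4.7°C/km

Γ = −ΔT/Δz = (6.4 − (-11.93)) / (6100 − 2200) m
  = 18.33°C / 3.9 km = 4.7°C/km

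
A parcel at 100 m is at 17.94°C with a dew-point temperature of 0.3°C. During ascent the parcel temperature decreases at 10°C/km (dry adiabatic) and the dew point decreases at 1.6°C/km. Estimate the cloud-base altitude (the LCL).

2200 m

T and T_d converge at 10 − 1.6 = 8.4°C per km
Height above start = (17.94 − 0.3) / 8.4 = 2.1 km
LCL altitude = 100 m + 2100 m = 2200 m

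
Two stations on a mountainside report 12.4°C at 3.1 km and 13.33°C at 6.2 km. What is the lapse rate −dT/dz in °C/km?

Γ = −ΔT/Δz = (12.4 − 13.33) / (6200 − 3100) m
  = -0.93°C / 3.1 km = -0.3°C/km

-0.3°C/km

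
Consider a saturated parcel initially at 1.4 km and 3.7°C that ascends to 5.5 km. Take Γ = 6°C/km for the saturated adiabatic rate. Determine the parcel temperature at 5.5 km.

From 1400 m to 5500 m (saturated adiabatic): cools by 6 × 4.1 = 24.6°C, giving -20.9°C.

-20.9°C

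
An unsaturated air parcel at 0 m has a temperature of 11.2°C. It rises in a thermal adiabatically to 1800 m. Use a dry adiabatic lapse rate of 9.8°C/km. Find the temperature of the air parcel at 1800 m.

0 → 1800 m (dry adiabatic, 9.8°C/km): ΔT = -9.8 × 1.8 = -17.64°C → T = -6.44°C

-6.44°C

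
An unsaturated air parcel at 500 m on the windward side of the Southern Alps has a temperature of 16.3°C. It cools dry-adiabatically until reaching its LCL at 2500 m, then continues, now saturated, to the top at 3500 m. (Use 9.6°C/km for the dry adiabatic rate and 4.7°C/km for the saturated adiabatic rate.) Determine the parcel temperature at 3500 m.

500–2500 m, dry: Δz = 2 km ⇒ ΔT = -19.2°C; T = -2.9°C
2500–3500 m, saturated: Δz = 1 km ⇒ ΔT = -4.7°C; T = -7.6°C

-7.6°C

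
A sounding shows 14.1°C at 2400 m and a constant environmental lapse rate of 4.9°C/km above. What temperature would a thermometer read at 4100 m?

5.77°C

2400–4100 m, environmental: Δz = 1.7 km ⇒ ΔT = -8.33°C; T = 5.77°C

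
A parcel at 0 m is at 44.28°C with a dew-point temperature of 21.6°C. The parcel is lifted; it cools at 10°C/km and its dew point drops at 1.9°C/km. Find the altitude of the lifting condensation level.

2800 m

T and T_d converge at 10 − 1.9 = 8.1°C per km
Height above start = (44.28 − 21.6) / 8.1 = 2.8 km
LCL altitude = 0 m + 2800 m = 2800 m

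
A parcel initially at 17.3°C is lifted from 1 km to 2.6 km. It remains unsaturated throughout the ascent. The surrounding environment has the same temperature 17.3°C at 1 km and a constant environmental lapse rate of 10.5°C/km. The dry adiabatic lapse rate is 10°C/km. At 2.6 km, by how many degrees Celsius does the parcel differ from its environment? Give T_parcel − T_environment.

Parcel:
  From 1000 m to 2600 m (dry): cools by 10 × 1.6 = 16°C, giving 1.3°C.
Environment:
  From 1000 m to 2600 m (environment): cools by 10.5 × 1.6 = 16.8°C, giving 0.5°C.
T_parcel − T_env = 1.3 − 0.5 = +0.8°C

+0.8°C (parcel warmer than environment)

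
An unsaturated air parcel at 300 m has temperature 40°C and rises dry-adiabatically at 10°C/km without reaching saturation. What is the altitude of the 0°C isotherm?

4300 m

Height above start = (40 − 0) / 10 = 4 km
Altitude = 300 m + 4000 m = 4300 m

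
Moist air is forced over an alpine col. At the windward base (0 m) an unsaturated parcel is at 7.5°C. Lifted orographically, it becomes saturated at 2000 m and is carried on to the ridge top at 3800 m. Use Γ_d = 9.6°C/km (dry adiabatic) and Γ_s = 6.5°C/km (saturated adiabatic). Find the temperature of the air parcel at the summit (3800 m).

-23.4°C

0–2000 m, dry: Δz = 2 km ⇒ ΔT = -19.2°C; T = -11.7°C
2000–3800 m, saturated: Δz = 1.8 km ⇒ ΔT = -11.7°C; T = -23.4°C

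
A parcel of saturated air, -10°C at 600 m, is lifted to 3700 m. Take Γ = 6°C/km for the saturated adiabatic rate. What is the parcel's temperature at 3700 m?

-28.6°C

600 → 3700 m (saturated adiabatic, 6°C/km): ΔT = -6 × 3.1 = -18.6°C → T = -28.6°C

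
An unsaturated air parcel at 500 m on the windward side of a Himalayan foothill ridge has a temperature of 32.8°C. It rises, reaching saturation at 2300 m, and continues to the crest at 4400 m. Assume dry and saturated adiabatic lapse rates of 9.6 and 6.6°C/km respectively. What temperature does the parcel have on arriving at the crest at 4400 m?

From 500 m to 2300 m (dry): cools by 9.6 × 1.8 = 17.28°C, giving 15.52°C.
From 2300 m to 4400 m (saturated): cools by 6.6 × 2.1 = 13.86°C, giving 1.66°C.

1.66°C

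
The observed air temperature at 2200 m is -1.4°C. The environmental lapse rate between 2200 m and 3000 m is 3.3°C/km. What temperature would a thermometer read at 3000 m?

2200–3000 m, environmental: Δz = 0.8 km ⇒ ΔT = -2.64°C; T = -4.04°C

-4.04°C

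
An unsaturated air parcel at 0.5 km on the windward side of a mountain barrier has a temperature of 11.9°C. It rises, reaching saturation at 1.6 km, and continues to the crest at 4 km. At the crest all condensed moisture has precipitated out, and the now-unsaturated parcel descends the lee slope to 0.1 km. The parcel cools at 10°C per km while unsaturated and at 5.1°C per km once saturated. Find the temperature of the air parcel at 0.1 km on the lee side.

Dry to 1600 m: -10 × 1.1 km = -11°C, so T = 0.9°C.
Saturated to 4000 m: -5.1 × 2.4 km = -12.24°C, so T = -11.34°C.
Dry descent to 100 m: +10 × 3.9 km = +39°C, so T = 27.66°C.

27.66°C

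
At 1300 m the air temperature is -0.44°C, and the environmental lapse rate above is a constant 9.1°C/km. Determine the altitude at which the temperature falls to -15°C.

2900 m

Height above start = (-0.44 − (-15)) / 9.1 = 1.6 km
Altitude = 1300 m + 1600 m = 2900 m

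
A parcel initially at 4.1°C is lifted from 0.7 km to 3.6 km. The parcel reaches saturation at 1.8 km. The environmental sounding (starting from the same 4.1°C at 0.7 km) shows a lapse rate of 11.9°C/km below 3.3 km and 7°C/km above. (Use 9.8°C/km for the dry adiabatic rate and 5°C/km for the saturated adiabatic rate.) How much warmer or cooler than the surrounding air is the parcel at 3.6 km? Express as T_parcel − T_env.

+13.26°C (parcel warmer than environment)

Parcel:
  From 700 m to 1800 m (dry): cools by 9.8 × 1.1 = 10.78°C, giving -6.68°C.
  From 1800 m to 3600 m (saturated): cools by 5 × 1.8 = 9°C, giving -15.68°C.
Environment:
  From 700 m to 3300 m (environment, lower layer): cools by 11.9 × 2.6 = 30.94°C, giving -26.84°C.
  From 3300 m to 3600 m (environment, upper layer): cools by 7 × 0.3 = 2.1°C, giving -28.94°C.
T_parcel − T_env = -15.68 − (-28.94) = +13.26°C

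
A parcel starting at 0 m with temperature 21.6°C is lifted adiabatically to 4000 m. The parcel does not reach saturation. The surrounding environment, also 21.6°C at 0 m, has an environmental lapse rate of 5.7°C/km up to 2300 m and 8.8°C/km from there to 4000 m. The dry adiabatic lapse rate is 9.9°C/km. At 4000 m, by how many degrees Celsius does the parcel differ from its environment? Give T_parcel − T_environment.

Parcel:
  0 → 4000 m (dry, 9.9°C/km): ΔT = -9.9 × 4 = -39.6°C → T = -18°C
Environment:
  0 → 2300 m (environment, lower layer, 5.7°C/km): ΔT = -5.7 × 2.3 = -13.11°C → T = 8.49°C
  2300 → 4000 m (environment, upper layer, 8.8°C/km): ΔT = -8.8 × 1.7 = -14.96°C → T = -6.47°C
T_parcel − T_env = -18 − (-6.47) = -11.53°C

-11.53°C (parcel cooler than environment)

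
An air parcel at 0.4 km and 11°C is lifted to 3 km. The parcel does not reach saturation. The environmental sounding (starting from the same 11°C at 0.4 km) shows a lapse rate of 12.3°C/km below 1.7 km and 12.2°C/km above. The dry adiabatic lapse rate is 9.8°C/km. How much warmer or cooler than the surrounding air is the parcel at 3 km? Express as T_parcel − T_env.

Parcel:
  Dry to 3000 m: -9.8 × 2.6 km = -25.48°C, so T = -14.48°C.
Environment:
  Environment, lower layer to 1700 m: -12.3 × 1.3 km = -15.99°C, so T = -4.99°C.
  Environment, upper layer to 3000 m: -12.2 × 1.3 km = -15.86°C, so T = -20.85°C.
T_parcel − T_env = -14.48 − (-20.85) = +6.37°C

+6.37°C (parcel warmer than environment)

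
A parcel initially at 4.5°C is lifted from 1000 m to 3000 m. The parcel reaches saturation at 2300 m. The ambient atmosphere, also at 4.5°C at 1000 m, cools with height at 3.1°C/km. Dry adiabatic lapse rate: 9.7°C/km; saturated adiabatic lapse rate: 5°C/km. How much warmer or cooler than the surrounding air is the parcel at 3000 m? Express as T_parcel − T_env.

Parcel:
  1000 → 2300 m (dry, 9.7°C/km): ΔT = -9.7 × 1.3 = -12.61°C → T = -8.11°C
  2300 → 3000 m (saturated, 5°C/km): ΔT = -5 × 0.7 = -3.5°C → T = -11.61°C
Environment:
  1000 → 3000 m (environment, 3.1°C/km): ΔT = -3.1 × 2 = -6.2°C → T = -1.7°C
T_parcel − T_env = -11.61 − (-1.7) = -9.91°C

-9.91°C (parcel cooler than environment)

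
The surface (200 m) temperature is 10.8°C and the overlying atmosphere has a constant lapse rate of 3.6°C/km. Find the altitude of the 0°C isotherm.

Height above start = (10.8 − 0) / 3.6 = 3 km
Altitude = 200 m + 3000 m = 3200 m

3200 m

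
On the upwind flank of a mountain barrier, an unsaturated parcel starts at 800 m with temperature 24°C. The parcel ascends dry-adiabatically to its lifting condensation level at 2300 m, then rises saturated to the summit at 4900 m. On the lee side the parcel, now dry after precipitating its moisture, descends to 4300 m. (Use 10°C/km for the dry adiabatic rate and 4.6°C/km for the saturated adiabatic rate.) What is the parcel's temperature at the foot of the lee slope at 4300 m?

3.04°C

Dry to 2300 m: -10 × 1.5 km = -15°C, so T = 9°C.
Saturated to 4900 m: -4.6 × 2.6 km = -11.96°C, so T = -2.96°C.
Dry descent to 4300 m: +10 × 0.6 km = +6°C, so T = 3.04°C.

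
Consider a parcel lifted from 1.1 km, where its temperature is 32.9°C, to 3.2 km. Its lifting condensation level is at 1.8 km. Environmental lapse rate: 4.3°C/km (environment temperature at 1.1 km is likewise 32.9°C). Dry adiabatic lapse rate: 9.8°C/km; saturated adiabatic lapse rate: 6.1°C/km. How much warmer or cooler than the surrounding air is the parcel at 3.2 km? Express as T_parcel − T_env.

Parcel:
  From 1100 m to 1800 m (dry): cools by 9.8 × 0.7 = 6.86°C, giving 26.04°C.
  From 1800 m to 3200 m (saturated): cools by 6.1 × 1.4 = 8.54°C, giving 17.5°C.
Environment:
  From 1100 m to 3200 m (environment): cools by 4.3 × 2.1 = 9.03°C, giving 23.87°C.
T_parcel − T_env = 17.5 − 23.87 = -6.37°C

-6.37°C (parcel cooler than environment)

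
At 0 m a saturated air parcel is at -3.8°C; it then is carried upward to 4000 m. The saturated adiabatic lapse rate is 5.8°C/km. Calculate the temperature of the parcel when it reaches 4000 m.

-27°C

0–4000 m, saturated adiabatic: Δz = 4 km ⇒ ΔT = -23.2°C; T = -27°C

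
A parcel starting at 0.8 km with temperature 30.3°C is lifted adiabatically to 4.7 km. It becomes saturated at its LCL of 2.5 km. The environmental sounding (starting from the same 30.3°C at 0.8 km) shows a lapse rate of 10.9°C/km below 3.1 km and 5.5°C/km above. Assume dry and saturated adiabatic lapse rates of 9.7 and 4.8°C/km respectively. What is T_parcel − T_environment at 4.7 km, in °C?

Parcel:
  From 800 m to 2500 m (dry): cools by 9.7 × 1.7 = 16.49°C, giving 13.81°C.
  From 2500 m to 4700 m (saturated): cools by 4.8 × 2.2 = 10.56°C, giving 3.25°C.
Environment:
  From 800 m to 3100 m (environment, lower layer): cools by 10.9 × 2.3 = 25.07°C, giving 5.23°C.
  From 3100 m to 4700 m (environment, upper layer): cools by 5.5 × 1.6 = 8.8°C, giving -3.57°C.
T_parcel − T_env = 3.25 − (-3.57) = +6.82°C

+6.82°C (parcel warmer than environment)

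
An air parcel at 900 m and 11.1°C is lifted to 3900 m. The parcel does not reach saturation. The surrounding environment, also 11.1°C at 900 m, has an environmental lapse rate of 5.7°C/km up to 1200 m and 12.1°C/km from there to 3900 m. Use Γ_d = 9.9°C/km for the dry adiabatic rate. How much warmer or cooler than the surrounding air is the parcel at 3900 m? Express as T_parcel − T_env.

+4.68°C (parcel warmer than environment)

Parcel:
  900 → 3900 m (dry, 9.9°C/km): ΔT = -9.9 × 3 = -29.7°C → T = -18.6°C
Environment:
  900 → 1200 m (environment, lower layer, 5.7°C/km): ΔT = -5.7 × 0.3 = -1.71°C → T = 9.39°C
  1200 → 3900 m (environment, upper layer, 12.1°C/km): ΔT = -12.1 × 2.7 = -32.67°C → T = -23.28°C
T_parcel − T_env = -18.6 − (-23.28) = +4.68°C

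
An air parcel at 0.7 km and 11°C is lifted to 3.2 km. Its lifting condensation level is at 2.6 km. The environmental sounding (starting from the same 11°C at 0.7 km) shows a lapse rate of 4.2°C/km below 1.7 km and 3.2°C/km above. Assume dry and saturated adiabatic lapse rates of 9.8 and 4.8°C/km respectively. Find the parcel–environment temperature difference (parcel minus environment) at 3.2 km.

-12.5°C (parcel cooler than environment)

Parcel:
  700–2600 m, dry: Δz = 1.9 km ⇒ ΔT = -18.62°C; T = -7.62°C
  2600–3200 m, saturated: Δz = 0.6 km ⇒ ΔT = -2.88°C; T = -10.5°C
Environment:
  700–1700 m, environment, lower layer: Δz = 1 km ⇒ ΔT = -4.2°C; T = 6.8°C
  1700–3200 m, environment, upper layer: Δz = 1.5 km ⇒ ΔT = -4.8°C; T = 2°C
T_parcel − T_env = -10.5 − 2 = -12.5°C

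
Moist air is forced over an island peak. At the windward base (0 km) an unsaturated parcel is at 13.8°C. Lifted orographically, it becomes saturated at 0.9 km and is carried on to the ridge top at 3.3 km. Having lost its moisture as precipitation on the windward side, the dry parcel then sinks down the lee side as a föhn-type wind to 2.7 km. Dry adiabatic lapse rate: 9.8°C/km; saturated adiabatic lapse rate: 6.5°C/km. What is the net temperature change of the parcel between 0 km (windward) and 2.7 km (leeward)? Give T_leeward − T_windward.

-18.54°C

0–900 m, dry: Δz = 0.9 km ⇒ ΔT = -8.82°C; T = 4.98°C
900–3300 m, saturated: Δz = 2.4 km ⇒ ΔT = -15.6°C; T = -10.62°C
3300–2700 m, dry descent: Δz = 0.6 km ⇒ ΔT = +5.88°C; T = -4.74°C
Net change vs windward start: -4.74 − 13.8 = -18.54°C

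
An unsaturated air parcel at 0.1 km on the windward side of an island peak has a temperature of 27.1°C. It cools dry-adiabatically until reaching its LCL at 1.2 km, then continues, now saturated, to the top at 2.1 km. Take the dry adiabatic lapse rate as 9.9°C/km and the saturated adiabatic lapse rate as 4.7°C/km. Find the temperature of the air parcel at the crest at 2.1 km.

From 100 m to 1200 m (dry): cools by 9.9 × 1.1 = 10.89°C, giving 16.21°C.
From 1200 m to 2100 m (saturated): cools by 4.7 × 0.9 = 4.23°C, giving 11.98°C.

11.98°C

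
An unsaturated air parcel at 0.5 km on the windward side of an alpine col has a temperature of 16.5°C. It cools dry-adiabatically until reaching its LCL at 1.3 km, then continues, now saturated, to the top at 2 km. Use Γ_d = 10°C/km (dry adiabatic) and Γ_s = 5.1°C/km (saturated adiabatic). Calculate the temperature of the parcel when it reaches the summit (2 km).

4.93°C

500 → 1300 m (dry, 10°C/km): ΔT = -10 × 0.8 = -8°C → T = 8.5°C
1300 → 2000 m (saturated, 5.1°C/km): ΔT = -5.1 × 0.7 = -3.57°C → T = 4.93°C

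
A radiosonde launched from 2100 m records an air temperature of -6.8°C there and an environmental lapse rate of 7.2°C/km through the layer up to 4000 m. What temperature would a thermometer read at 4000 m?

2100–4000 m, environmental: Δz = 1.9 km ⇒ ΔT = -13.68°C; T = -20.48°C

-20.48°C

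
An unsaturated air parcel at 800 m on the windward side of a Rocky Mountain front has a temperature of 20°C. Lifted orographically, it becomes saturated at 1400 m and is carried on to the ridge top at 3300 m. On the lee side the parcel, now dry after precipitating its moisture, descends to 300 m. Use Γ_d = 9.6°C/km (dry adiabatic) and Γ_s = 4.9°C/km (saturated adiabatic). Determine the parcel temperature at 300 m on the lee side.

800–1400 m, dry: Δz = 0.6 km ⇒ ΔT = -5.76°C; T = 14.24°C
1400–3300 m, saturated: Δz = 1.9 km ⇒ ΔT = -9.31°C; T = 4.93°C
3300–300 m, dry descent: Δz = 3 km ⇒ ΔT = +28.8°C; T = 33.73°C

33.73°C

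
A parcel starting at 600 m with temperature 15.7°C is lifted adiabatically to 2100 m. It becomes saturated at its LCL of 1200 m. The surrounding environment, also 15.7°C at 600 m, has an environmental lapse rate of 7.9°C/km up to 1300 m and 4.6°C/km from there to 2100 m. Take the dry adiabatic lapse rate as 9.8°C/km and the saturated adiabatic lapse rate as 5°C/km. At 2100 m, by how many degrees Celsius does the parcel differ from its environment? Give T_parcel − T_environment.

-1.17°C (parcel cooler than environment)

Parcel:
  600 → 1200 m (dry, 9.8°C/km): ΔT = -9.8 × 0.6 = -5.88°C → T = 9.82°C
  1200 → 2100 m (saturated, 5°C/km): ΔT = -5 × 0.9 = -4.5°C → T = 5.32°C
Environment:
  600 → 1300 m (environment, lower layer, 7.9°C/km): ΔT = -7.9 × 0.7 = -5.53°C → T = 10.17°C
  1300 → 2100 m (environment, upper layer, 4.6°C/km): ΔT = -4.6 × 0.8 = -3.68°C → T = 6.49°C
T_parcel − T_env = 5.32 − 6.49 = -1.17°C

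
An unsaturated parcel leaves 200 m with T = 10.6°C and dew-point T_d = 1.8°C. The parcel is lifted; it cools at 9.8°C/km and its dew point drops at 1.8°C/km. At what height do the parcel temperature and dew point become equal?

T and T_d converge at 9.8 − 1.8 = 8°C per km
Height above start = (10.6 − 1.8) / 8 = 1.1 km
LCL altitude = 200 m + 1100 m = 1300 m

1300 m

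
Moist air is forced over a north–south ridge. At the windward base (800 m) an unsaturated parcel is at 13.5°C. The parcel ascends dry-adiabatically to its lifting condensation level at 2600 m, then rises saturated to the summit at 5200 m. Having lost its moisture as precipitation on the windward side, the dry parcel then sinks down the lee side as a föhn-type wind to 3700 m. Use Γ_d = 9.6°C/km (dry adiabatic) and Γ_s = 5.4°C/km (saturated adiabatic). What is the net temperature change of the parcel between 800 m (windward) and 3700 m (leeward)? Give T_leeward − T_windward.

-16.92°C

Dry to 2600 m: -9.6 × 1.8 km = -17.28°C, so T = -3.78°C.
Saturated to 5200 m: -5.4 × 2.6 km = -14.04°C, so T = -17.82°C.
Dry descent to 3700 m: +9.6 × 1.5 km = +14.4°C, so T = -3.42°C.
Net change vs windward start: -3.42 − 13.5 = -16.92°C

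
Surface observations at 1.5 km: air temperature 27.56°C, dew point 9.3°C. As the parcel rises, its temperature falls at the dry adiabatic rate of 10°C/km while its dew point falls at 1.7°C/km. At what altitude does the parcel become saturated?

3.7 km

T and T_d converge at 10 − 1.7 = 8.3°C per km
Height above start = (27.56 − 9.3) / 8.3 = 2.2 km
LCL altitude = 1500 m + 2200 m = 3700 m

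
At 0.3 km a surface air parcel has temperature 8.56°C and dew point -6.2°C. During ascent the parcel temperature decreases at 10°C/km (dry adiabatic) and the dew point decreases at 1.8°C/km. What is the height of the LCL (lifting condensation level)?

2.1 km

T and T_d converge at 10 − 1.8 = 8.2°C per km
Height above start = (8.56 − (-6.2)) / 8.2 = 1.8 km
LCL altitude = 300 m + 1800 m = 2100 m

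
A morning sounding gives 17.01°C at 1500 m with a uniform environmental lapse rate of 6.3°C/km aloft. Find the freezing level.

Height above start = (17.01 − 0) / 6.3 = 2.7 km
Altitude = 1500 m + 2700 m = 4200 m

4200 m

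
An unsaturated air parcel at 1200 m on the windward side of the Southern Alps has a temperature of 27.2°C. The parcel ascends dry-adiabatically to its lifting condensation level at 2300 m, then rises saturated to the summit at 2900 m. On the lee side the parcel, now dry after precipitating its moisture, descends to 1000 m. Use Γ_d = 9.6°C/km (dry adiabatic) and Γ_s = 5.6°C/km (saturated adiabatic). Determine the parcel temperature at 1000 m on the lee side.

1200 → 2300 m (dry, 9.6°C/km): ΔT = -9.6 × 1.1 = -10.56°C → T = 16.64°C
2300 → 2900 m (saturated, 5.6°C/km): ΔT = -5.6 × 0.6 = -3.36°C → T = 13.28°C
2900 → 1000 m (dry descent, 9.6°C/km): ΔT = +9.6 × 1.9 = +18.24°C → T = 31.52°C

31.52°C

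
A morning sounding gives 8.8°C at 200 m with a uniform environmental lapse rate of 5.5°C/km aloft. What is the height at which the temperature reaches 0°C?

1800 m

Height above start = (8.8 − 0) / 5.5 = 1.6 km
Altitude = 200 m + 1600 m = 1800 m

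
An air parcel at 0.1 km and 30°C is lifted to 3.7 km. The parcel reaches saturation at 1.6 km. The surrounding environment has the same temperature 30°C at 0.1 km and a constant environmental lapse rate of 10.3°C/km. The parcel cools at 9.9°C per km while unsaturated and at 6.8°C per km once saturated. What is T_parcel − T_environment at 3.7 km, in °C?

Parcel:
  100–1600 m, dry: Δz = 1.5 km ⇒ ΔT = -14.85°C; T = 15.15°C
  1600–3700 m, saturated: Δz = 2.1 km ⇒ ΔT = -14.28°C; T = 0.87°C
Environment:
  100–3700 m, environment: Δz = 3.6 km ⇒ ΔT = -37.08°C; T = -7.08°C
T_parcel − T_env = 0.87 − (-7.08) = +7.95°C

+7.95°C (parcel warmer than environment)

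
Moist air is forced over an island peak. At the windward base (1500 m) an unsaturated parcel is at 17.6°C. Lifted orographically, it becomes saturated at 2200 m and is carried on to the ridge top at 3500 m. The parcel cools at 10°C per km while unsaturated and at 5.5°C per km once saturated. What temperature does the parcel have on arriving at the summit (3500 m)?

1500–2200 m, dry: Δz = 0.7 km ⇒ ΔT = -7°C; T = 10.6°C
2200–3500 m, saturated: Δz = 1.3 km ⇒ ΔT = -7.15°C; T = 3.45°C

3.45°C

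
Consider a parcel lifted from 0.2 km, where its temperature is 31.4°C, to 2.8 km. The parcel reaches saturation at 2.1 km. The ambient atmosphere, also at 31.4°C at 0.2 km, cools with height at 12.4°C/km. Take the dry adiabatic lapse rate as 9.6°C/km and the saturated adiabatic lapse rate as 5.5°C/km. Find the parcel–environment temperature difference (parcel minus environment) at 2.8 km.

+10.15°C (parcel warmer than environment)

Parcel:
  Dry to 2100 m: -9.6 × 1.9 km = -18.24°C, so T = 13.16°C.
  Saturated to 2800 m: -5.5 × 0.7 km = -3.85°C, so T = 9.31°C.
Environment:
  Environment to 2800 m: -12.4 × 2.6 km = -32.24°C, so T = -0.84°C.
T_parcel − T_env = 9.31 − (-0.84) = +10.15°C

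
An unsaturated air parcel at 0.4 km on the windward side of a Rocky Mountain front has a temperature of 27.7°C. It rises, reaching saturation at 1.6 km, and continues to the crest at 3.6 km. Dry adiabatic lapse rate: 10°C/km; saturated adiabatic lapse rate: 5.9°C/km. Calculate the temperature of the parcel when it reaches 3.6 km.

3.9°C

400 → 1600 m (dry, 10°C/km): ΔT = -10 × 1.2 = -12°C → T = 15.7°C
1600 → 3600 m (saturated, 5.9°C/km): ΔT = -5.9 × 2 = -11.8°C → T = 3.9°C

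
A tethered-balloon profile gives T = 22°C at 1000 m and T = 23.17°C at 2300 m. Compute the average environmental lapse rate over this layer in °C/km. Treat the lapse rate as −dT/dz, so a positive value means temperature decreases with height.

-0.9°C/km

Γ = −ΔT/Δz = (22 − 23.17) / (2300 − 1000) m
  = -1.17°C / 1.3 km = -0.9°C/km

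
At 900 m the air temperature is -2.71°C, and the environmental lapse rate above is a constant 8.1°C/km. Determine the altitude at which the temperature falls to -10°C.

Height above start = (-2.71 − (-10)) / 8.1 = 0.9 km
Altitude = 900 m + 900 m = 1800 m

1800 m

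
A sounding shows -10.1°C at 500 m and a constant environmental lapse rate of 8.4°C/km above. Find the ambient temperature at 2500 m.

From 500 m to 2500 m (environmental): cools by 8.4 × 2 = 16.8°C, giving -26.9°C.

-26.9°C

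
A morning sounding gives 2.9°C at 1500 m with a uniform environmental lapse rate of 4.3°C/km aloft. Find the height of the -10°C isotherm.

4500 m

Height above start = (2.9 − (-10)) / 4.3 = 3 km
Altitude = 1500 m + 3000 m = 4500 m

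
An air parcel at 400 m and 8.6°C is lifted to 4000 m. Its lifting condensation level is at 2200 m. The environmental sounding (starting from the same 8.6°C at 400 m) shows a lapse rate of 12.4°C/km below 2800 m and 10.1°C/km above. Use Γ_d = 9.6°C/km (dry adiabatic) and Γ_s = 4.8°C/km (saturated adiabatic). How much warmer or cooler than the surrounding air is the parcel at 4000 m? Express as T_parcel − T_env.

Parcel:
  400 → 2200 m (dry, 9.6°C/km): ΔT = -9.6 × 1.8 = -17.28°C → T = -8.68°C
  2200 → 4000 m (saturated, 4.8°C/km): ΔT = -4.8 × 1.8 = -8.64°C → T = -17.32°C
Environment:
  400 → 2800 m (environment, lower layer, 12.4°C/km): ΔT = -12.4 × 2.4 = -29.76°C → T = -21.16°C
  2800 → 4000 m (environment, upper layer, 10.1°C/km): ΔT = -10.1 × 1.2 = -12.12°C → T = -33.28°C
T_parcel − T_env = -17.32 − (-33.28) = +15.96°C

+15.96°C (parcel warmer than environment)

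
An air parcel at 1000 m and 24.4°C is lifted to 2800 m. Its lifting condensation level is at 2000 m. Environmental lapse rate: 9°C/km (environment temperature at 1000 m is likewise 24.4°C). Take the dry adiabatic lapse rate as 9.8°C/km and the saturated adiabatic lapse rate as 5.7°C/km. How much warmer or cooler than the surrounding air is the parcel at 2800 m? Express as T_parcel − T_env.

+1.84°C (parcel warmer than environment)

Parcel:
  Dry to 2000 m: -9.8 × 1 km = -9.8°C, so T = 14.6°C.
  Saturated to 2800 m: -5.7 × 0.8 km = -4.56°C, so T = 10.04°C.
Environment:
  Environment to 2800 m: -9 × 1.8 km = -16.2°C, so T = 8.2°C.
T_parcel − T_env = 10.04 − 8.2 = +1.84°C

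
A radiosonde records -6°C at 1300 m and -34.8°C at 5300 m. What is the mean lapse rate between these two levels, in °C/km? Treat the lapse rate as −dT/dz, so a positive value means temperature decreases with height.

Γ = −ΔT/Δz = (-6 − (-34.8)) / (5300 − 1300) m
  = 28.8°C / 4 km = 7.2°C/km

7.2°C/km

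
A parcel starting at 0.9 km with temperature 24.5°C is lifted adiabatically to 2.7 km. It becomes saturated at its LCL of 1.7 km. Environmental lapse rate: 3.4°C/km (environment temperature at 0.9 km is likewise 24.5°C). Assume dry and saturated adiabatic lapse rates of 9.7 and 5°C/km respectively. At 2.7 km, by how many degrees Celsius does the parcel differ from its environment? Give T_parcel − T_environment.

-6.64°C (parcel cooler than environment)

Parcel:
  900–1700 m, dry: Δz = 0.8 km ⇒ ΔT = -7.76°C; T = 16.74°C
  1700–2700 m, saturated: Δz = 1 km ⇒ ΔT = -5°C; T = 11.74°C
Environment:
  900–2700 m, environment: Δz = 1.8 km ⇒ ΔT = -6.12°C; T = 18.38°C
T_parcel − T_env = 11.74 − 18.38 = -6.64°C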